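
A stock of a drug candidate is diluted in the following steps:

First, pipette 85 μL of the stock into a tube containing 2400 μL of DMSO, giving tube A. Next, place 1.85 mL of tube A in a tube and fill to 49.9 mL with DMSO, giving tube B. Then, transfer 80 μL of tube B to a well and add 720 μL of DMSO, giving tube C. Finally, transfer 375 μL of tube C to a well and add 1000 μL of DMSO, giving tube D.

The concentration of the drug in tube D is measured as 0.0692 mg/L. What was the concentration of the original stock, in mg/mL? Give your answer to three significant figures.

Step 1: 85 μL + 2400 μL = 2485 μL total → factor 2485/85 = 29.235
Step 2: 1.85 mL brought to 49.9 mL → factor 49.9/1.85 = 26.973
Step 3: 80 μL + 720 μL = 800 μL total → factor 800/80 = 10
Step 4: 375 μL + 1000 μL = 1375 μL total → factor 1375/375 = 3.6667
Overall dilution factor = 29.235 × 26.973 × 10 × 3.6667 = 28914
Stock = 0.0692 mg/L × 28914 = 2001 mg/L = 2.00 mg/mL

2.00 mg/mL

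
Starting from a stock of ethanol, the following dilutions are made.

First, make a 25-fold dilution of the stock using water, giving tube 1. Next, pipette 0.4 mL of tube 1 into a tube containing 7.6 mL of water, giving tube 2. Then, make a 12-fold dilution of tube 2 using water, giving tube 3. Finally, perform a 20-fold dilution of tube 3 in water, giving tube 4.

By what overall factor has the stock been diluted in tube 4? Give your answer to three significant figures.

1.20 × 10^5

Step 1: 25-fold → factor 25
Step 2: 0.4 mL + 7.6 mL = 8 mL total → factor 8/0.4 = 20
Step 3: 12-fold → factor 12
Step 4: 20-fold → factor 20
Overall dilution factor = 25 × 20 × 12 × 20 = 1.2 × 10^5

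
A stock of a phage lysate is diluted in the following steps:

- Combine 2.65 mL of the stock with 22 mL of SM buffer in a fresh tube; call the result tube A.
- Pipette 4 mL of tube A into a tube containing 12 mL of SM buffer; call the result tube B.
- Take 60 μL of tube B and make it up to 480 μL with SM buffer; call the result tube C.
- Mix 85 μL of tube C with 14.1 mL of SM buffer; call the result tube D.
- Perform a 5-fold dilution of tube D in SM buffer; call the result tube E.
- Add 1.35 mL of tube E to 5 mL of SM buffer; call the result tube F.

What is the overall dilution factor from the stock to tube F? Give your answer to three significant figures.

Step 1: 2.65 mL + 22 mL = 24.65 mL total → factor 24.65/2.65 = 9.3019
Step 2: 4 mL + 12 mL = 16 mL total → factor 16/4 = 4
Step 3: 60 μL brought to 480 μL → factor 480/60 = 8
Step 4: 85 μL + 14.1 mL = 14185 μL total → factor 14185/85 = 166.88
Step 5: 5-fold → factor 5
Step 6: 1.35 mL + 5 mL = 6.35 mL total → factor 6.35/1.35 = 4.7037
Overall dilution factor = 9.3019 × 4 × 8 × 166.88 × 5 × 4.7037 = 1.1683 × 10^6

1.17 × 10^6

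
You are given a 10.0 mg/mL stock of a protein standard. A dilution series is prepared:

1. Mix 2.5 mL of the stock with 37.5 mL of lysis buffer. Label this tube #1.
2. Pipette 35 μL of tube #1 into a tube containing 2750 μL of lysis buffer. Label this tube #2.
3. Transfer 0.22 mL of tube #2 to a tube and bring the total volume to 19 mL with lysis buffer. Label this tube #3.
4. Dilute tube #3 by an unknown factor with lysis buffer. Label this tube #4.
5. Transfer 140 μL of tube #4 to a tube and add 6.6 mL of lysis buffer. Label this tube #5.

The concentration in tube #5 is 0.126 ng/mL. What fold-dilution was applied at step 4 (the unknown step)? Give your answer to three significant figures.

Step 1: 2.5 mL + 37.5 mL = 40 mL total → factor 40/2.5 = 16
Step 2: 35 μL + 2750 μL = 2785 μL total → factor 2785/35 = 79.571
Step 3: 0.22 mL brought to 19 mL → factor 19/0.22 = 86.364
Step 4: unknown factor x
Step 5: 140 μL + 6.6 mL = 6740 μL total → factor 6740/140 = 48.143
Product of known-step factors = 5.2935 × 10^6
Overall factor = 10.0 mg/mL / (0.126 ng/mL) = 7.9365 × 10^7
x = 7.9365 × 10^7 / 5.2935 × 10^6 = 15.0

15.0-fold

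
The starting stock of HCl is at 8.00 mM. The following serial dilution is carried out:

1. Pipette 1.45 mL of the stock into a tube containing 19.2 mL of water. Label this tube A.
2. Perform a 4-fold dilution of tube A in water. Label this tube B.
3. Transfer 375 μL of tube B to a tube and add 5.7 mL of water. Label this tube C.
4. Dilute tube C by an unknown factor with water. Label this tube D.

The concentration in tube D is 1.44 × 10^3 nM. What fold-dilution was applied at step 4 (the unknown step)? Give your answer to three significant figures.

6.02-fold

Step 1: 1.45 mL + 19.2 mL = 20.65 mL total → factor 20.65/1.45 = 14.241
Step 2: 4-fold → factor 4
Step 3: 375 μL + 5.7 mL = 6075 μL total → factor 6075/375 = 16.2
Step 4: unknown factor x
Product of known-step factors = 922.84
Overall factor = 8.00 mM / (1.44 × 10^3 nM) = 5555.6
x = 5555.6 / 922.84 = 6.02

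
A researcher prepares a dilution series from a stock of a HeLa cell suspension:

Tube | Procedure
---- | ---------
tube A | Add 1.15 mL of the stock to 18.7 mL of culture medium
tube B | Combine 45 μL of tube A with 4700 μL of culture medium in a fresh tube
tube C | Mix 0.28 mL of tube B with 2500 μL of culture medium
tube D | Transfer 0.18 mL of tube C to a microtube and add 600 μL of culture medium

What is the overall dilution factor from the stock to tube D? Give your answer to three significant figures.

7.83 × 10^4

Step 1: 1.15 mL + 18.7 mL = 19.85 mL total → factor 19.85/1.15 = 17.261
Step 2: 45 μL + 4700 μL = 4745 μL total → factor 4745/45 = 105.44
Step 3: 0.28 mL + 2500 μL = 2.78 mL total → factor 2.78/0.28 = 9.9286
Step 4: 0.18 mL + 600 μL = 0.78 mL total → factor 0.78/0.18 = 4.3333
Overall dilution factor = 17.261 × 105.44 × 9.9286 × 4.3333 = 78306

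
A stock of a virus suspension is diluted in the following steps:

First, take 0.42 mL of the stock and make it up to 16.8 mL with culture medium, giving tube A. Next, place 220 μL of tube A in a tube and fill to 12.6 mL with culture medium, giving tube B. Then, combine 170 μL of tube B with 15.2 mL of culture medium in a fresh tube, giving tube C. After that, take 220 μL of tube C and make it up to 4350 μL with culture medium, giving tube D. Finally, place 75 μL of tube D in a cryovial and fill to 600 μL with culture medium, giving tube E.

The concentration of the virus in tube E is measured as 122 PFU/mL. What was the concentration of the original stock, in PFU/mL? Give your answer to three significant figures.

4.00 × 10^9 PFU/mL

Step 1: 0.42 mL brought to 16.8 mL → factor 16.8/0.42 = 40
Step 2: 220 μL brought to 12.6 mL → factor 12600/220 = 57.273
Step 3: 170 μL + 15.2 mL = 15370 μL total → factor 15370/170 = 90.412
Step 4: 220 μL brought to 4350 μL → factor 4350/220 = 19.773
Step 5: 75 μL brought to 600 μL → factor 600/75 = 8
Overall dilution factor = 40 × 57.273 × 90.412 × 19.773 × 8 = 3.2763 × 10^7
Stock = 122 PFU/mL × 3.2763 × 10^7 = 4.00 × 10^9 PFU/mL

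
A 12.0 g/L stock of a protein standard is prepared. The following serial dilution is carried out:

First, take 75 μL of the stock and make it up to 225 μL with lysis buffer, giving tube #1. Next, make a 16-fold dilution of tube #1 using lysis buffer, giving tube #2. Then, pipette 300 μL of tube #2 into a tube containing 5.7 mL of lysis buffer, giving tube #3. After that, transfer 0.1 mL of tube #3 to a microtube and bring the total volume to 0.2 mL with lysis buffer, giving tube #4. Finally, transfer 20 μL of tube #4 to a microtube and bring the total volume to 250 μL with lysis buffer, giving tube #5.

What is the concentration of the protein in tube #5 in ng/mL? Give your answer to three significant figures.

500 ng/mL

Step 1: 75 μL brought to 225 μL → factor 225/75 = 3
Step 2: 16-fold → factor 16
Step 3: 300 μL + 5.7 mL = 6000 μL total → factor 6000/300 = 20
Step 4: 0.1 mL brought to 0.2 mL → factor 0.2/0.1 = 2
Step 5: 20 μL brought to 250 μL → factor 250/20 = 12.5
Overall dilution factor = 3 × 16 × 20 × 2 × 12.5 = 24000
Final = 12.0 g/L / 24000 = 0.0005000 g/L = 500 ng/mL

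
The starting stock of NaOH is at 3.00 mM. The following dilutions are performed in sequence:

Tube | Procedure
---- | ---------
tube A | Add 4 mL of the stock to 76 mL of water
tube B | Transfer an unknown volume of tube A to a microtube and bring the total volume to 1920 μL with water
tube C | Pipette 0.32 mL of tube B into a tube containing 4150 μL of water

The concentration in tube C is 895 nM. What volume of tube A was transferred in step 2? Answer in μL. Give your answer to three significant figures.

Step 1: 4 mL + 76 mL = 80 mL total → factor 80/4 = 20
Step 2: v brought to 1920 μL → factor = 1920 μL/v
Step 3: 0.32 mL + 4150 μL = 4.47 mL total → factor 4.47/0.32 = 13.969
Product of known-step factors = 279.38
Overall factor = 3.00 mM / (895 nM) = 3352
Step-2 factor = 3352 / 279.38 = 11.998
v = 1920 μL / 11.998 = 160 μL

160 μL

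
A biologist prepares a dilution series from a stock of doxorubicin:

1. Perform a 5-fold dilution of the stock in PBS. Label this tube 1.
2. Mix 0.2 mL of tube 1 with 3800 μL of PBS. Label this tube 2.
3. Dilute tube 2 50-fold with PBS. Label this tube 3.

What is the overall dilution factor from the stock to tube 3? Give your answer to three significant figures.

Step 1: 5-fold → factor 5
Step 2: 0.2 mL + 3800 μL = 4 mL total → factor 4/0.2 = 20
Step 3: 50-fold → factor 50
Overall dilution factor = 5 × 20 × 50 = 5000

5.00 × 10^3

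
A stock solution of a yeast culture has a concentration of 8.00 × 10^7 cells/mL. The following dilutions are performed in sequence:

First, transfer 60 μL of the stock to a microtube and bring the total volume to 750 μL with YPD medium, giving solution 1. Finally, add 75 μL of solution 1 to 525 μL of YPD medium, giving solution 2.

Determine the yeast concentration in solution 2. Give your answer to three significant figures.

8.00 × 10^5 cells/mL

Step 1: 60 μL brought to 750 μL → factor 750/60 = 12.5
Step 2: 75 μL + 525 μL = 600 μL total → factor 600/75 = 8
Overall dilution factor = 12.5 × 8 = 100
Final = 8.00 × 10^7 cells/mL / 100 = 8.00 × 10^5 cells/mL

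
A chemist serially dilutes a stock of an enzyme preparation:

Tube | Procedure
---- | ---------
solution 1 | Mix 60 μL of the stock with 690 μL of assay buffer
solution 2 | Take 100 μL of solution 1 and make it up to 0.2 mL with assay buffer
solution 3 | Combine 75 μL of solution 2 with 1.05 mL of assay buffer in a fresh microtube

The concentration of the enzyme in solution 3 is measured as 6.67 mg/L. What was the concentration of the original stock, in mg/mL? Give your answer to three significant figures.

2.50 mg/mL

Step 1: 60 μL + 690 μL = 750 μL total → factor 750/60 = 12.5
Step 2: 100 μL brought to 0.2 mL → factor 200/100 = 2
Step 3: 75 μL + 1.05 mL = 1125 μL total → factor 1125/75 = 15
Overall dilution factor = 12.5 × 2 × 15 = 375
Stock = 6.67 mg/L × 375 = 2501 mg/L = 2.50 mg/mL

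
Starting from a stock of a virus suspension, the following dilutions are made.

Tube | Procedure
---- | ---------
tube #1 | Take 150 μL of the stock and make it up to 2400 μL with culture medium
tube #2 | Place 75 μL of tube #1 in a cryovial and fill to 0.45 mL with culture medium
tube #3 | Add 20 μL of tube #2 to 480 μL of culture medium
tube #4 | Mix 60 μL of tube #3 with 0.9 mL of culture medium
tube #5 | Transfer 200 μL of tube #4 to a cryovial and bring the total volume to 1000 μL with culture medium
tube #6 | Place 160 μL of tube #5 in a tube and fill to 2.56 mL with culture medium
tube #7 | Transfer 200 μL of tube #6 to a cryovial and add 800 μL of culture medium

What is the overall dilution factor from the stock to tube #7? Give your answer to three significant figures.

1.54 × 10^7

Step 1: 150 μL brought to 2400 μL → factor 2400/150 = 16
Step 2: 75 μL brought to 0.45 mL → factor 450/75 = 6
Step 3: 20 μL + 480 μL = 500 μL total → factor 500/20 = 25
Step 4: 60 μL + 0.9 mL = 960 μL total → factor 960/60 = 16
Step 5: 200 μL brought to 1000 μL → factor 1000/200 = 5
Step 6: 160 μL brought to 2.56 mL → factor 2560/160 = 16
Step 7: 200 μL + 800 μL = 1000 μL total → factor 1000/200 = 5
Overall dilution factor = 16 × 6 × 25 × 16 × 5 × 16 × 5 = 1.536 × 10^7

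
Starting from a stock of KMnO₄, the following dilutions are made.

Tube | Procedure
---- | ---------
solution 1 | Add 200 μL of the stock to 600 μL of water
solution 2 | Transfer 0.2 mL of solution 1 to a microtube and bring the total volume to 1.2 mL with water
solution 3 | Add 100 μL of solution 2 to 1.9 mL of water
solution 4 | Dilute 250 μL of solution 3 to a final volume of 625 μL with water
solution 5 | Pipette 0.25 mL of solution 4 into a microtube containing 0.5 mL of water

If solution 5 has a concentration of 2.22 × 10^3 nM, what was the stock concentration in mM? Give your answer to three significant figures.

Step 1: 200 μL + 600 μL = 800 μL total → factor 800/200 = 4
Step 2: 0.2 mL brought to 1.2 mL → factor 1.2/0.2 = 6
Step 3: 100 μL + 1.9 mL = 2000 μL total → factor 2000/100 = 20
Step 4: 250 μL brought to 625 μL → factor 625/250 = 2.5
Step 5: 0.25 mL + 0.5 mL = 0.75 mL total → factor 0.75/0.25 = 3
Overall dilution factor = 4 × 6 × 20 × 2.5 × 3 = 3600
Stock = 2.22 × 10^3 nM × 3600 = 7.992 × 10^6 nM = 7.99 mM

7.99 mM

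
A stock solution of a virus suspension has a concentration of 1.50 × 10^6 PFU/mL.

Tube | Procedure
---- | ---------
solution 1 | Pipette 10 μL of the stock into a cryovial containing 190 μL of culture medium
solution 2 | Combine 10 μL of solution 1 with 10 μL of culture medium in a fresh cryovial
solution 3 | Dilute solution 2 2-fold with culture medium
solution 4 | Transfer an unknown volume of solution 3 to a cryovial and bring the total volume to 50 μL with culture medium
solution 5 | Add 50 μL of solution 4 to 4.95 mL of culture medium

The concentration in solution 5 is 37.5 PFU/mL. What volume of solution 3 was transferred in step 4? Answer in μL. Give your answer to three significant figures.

Step 1: 10 μL + 190 μL = 200 μL total → factor 200/10 = 20
Step 2: 10 μL + 10 μL = 20 μL total → factor 20/10 = 2
Step 3: 2-fold → factor 2
Step 4: v brought to 50 μL → factor = 50 μL/v
Step 5: 50 μL + 4.95 mL = 5000 μL total → factor 5000/50 = 100
Product of known-step factors = 8000
Overall factor = 1.50 × 10^6 PFU/mL / (37.5 PFU/mL) = 40000
Step-4 factor = 40000 / 8000 = 5
v = 50 μL / 5 = 10.0 μL

10.0 μL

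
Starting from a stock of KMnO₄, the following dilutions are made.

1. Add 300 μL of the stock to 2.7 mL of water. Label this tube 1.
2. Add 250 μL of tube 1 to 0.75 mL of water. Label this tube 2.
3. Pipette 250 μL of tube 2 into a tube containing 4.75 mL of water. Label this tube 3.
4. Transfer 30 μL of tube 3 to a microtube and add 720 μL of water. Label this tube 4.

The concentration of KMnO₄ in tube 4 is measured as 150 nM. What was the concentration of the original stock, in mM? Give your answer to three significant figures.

Step 1: 300 μL + 2.7 mL = 3000 μL total → factor 3000/300 = 10
Step 2: 250 μL + 0.75 mL = 1000 μL total → factor 1000/250 = 4
Step 3: 250 μL + 4.75 mL = 5000 μL total → factor 5000/250 = 20
Step 4: 30 μL + 720 μL = 750 μL total → factor 750/30 = 25
Overall dilution factor = 10 × 4 × 20 × 25 = 20000
Stock = 150 nM × 20000 = 3.000 × 10^6 nM = 3.00 mM

3.00 mM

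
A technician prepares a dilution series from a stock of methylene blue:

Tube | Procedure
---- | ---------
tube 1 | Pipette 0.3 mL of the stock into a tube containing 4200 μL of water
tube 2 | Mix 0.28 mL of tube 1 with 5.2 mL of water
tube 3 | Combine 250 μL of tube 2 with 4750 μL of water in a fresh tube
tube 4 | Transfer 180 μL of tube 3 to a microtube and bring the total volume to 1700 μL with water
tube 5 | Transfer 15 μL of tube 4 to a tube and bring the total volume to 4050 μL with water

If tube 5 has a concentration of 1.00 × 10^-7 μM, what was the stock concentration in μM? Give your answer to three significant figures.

1.50 μM

Step 1: 0.3 mL + 4200 μL = 4.5 mL total → factor 4.5/0.3 = 15
Step 2: 0.28 mL + 5.2 mL = 5.48 mL total → factor 5.48/0.28 = 19.571
Step 3: 250 μL + 4750 μL = 5000 μL total → factor 5000/250 = 20
Step 4: 180 μL brought to 1700 μL → factor 1700/180 = 9.4444
Step 5: 15 μL brought to 4050 μL → factor 4050/15 = 270
Overall dilution factor = 15 × 19.571 × 20 × 9.4444 × 270 = 1.4972 × 10^7
Stock = 1.00 × 10^-7 μM × 1.4972 × 10^7 = 1.50 μM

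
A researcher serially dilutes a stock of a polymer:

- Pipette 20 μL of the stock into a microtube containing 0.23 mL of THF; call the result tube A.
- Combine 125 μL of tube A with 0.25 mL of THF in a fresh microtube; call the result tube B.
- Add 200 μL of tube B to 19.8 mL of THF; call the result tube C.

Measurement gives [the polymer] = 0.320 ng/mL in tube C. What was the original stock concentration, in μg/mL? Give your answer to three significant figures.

1.20 μg/mL

Step 1: 20 μL + 0.23 mL = 250 μL total → factor 250/20 = 12.5
Step 2: 125 μL + 0.25 mL = 375 μL total → factor 375/125 = 3
Step 3: 200 μL + 19.8 mL = 20000 μL total → factor 20000/200 = 100
Overall dilution factor = 12.5 × 3 × 100 = 3750
Stock = 0.320 ng/mL × 3750 = 1200 ng/mL = 1.20 μg/mL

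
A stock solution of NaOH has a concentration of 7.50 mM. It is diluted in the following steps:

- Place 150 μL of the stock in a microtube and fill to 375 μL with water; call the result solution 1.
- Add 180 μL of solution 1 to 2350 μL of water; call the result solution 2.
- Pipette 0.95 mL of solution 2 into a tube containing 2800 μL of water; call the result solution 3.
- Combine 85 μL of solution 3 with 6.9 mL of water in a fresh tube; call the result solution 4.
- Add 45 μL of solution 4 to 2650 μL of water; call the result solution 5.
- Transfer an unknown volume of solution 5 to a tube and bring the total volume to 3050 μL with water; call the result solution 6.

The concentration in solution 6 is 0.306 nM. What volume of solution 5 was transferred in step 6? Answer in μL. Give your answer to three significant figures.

84.9 μL

Step 1: 150 μL brought to 375 μL → factor 375/150 = 2.5
Step 2: 180 μL + 2350 μL = 2530 μL total → factor 2530/180 = 14.056
Step 3: 0.95 mL + 2800 μL = 3.75 mL total → factor 3.75/0.95 = 3.9474
Step 4: 85 μL + 6.9 mL = 6985 μL total → factor 6985/85 = 82.176
Step 5: 45 μL + 2650 μL = 2695 μL total → factor 2695/45 = 59.889
Step 6: v brought to 3050 μL → factor = 3050 μL/v
Product of known-step factors = 6.8264 × 10^5
Overall factor = 7.50 mM / (0.306 nM) = 2.451 × 10^7
Step-6 factor = 2.451 × 10^7 / 6.8264 × 10^5 = 35.905
v = 3050 μL / 35.905 = 84.9 μL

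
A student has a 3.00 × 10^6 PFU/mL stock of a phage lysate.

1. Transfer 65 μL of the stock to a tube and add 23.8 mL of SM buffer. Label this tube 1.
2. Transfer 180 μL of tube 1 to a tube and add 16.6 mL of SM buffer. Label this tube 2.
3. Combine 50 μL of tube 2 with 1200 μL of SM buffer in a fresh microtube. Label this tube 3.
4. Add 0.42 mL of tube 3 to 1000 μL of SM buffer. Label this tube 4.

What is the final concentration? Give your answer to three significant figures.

1.04 PFU/mL

Step 1: 65 μL + 23.8 mL = 23865 μL total → factor 23865/65 = 367.15
Step 2: 180 μL + 16.6 mL = 16780 μL total → factor 16780/180 = 93.222
Step 3: 50 μL + 1200 μL = 1250 μL total → factor 1250/50 = 25
Step 4: 0.42 mL + 1000 μL = 1.42 mL total → factor 1.42/0.42 = 3.381
Overall dilution factor = 367.15 × 93.222 × 25 × 3.381 = 2.893 × 10^6
Final = 3.00 × 10^6 PFU/mL / 2.893 × 10^6 = 1.04 PFU/mL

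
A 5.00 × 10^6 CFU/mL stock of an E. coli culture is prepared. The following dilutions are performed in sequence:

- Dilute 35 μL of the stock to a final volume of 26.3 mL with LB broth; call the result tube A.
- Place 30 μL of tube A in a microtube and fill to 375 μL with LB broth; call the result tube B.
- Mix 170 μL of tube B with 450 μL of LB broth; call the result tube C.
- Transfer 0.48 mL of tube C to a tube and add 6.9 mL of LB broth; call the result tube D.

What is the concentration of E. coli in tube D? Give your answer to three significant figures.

9.49 CFU/mL

Step 1: 35 μL brought to 26.3 mL → factor 26300/35 = 751.43
Step 2: 30 μL brought to 375 μL → factor 375/30 = 12.5
Step 3: 170 μL + 450 μL = 620 μL total → factor 620/170 = 3.6471
Step 4: 0.48 mL + 6.9 mL = 7.38 mL total → factor 7.38/0.48 = 15.375
Overall dilution factor = 751.43 × 12.5 × 3.6471 × 15.375 = 5.2669 × 10^5
Final = 5.00 × 10^6 CFU/mL / 5.2669 × 10^5 = 9.49 CFU/mL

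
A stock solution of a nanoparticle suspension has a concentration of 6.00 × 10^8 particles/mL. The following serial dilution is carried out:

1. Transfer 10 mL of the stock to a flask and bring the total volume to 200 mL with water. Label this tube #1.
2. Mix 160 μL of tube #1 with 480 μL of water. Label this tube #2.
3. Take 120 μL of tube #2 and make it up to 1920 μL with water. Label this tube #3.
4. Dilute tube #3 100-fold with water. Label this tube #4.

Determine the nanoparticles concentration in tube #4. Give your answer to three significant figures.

Step 1: 10 mL brought to 200 mL → factor 200/10 = 20
Step 2: 160 μL + 480 μL = 640 μL total → factor 640/160 = 4
Step 3: 120 μL brought to 1920 μL → factor 1920/120 = 16
Step 4: 100-fold → factor 100
Overall dilution factor = 20 × 4 × 16 × 100 = 1.28 × 10^5
Final = 6.00 × 10^8 particles/mL / 1.28 × 10^5 = 4.69 × 10^3 particles/mL

4.69 × 10^3 particles/mL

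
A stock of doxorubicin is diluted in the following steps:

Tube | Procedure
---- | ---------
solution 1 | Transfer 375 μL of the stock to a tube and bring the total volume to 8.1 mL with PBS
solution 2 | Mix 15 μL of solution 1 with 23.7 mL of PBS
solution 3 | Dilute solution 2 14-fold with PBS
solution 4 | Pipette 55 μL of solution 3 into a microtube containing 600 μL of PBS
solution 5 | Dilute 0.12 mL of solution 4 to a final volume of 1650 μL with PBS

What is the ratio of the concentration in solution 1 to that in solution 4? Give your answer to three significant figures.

2.64 × 10^5

Step 1: 375 μL brought to 8.1 mL → factor 8100/375 = 21.6
Step 2: 15 μL + 23.7 mL = 23715 μL total → factor 23715/15 = 1581
Step 3: 14-fold → factor 14
Step 4: 55 μL + 600 μL = 655 μL total → factor 655/55 = 11.909
Dilution factor to solution 1 = 21.6; to solution 4 = 5.6937 × 10^6
[solution 1]/[solution 4] = (factor to solution 4)/(factor to solution 1) = 5.6937 × 10^6/21.6 = 2.64 × 10^5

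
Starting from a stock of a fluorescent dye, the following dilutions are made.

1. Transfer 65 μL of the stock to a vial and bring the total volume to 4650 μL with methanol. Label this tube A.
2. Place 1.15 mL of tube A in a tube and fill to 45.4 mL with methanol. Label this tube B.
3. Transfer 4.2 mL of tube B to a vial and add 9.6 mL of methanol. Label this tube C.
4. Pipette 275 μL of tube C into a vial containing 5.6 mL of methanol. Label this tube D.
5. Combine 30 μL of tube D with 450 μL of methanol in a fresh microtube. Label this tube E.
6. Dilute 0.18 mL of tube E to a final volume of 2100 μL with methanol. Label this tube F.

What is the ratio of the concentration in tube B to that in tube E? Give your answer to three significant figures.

1.12 × 10^3

Step 1: 65 μL brought to 4650 μL → factor 4650/65 = 71.538
Step 2: 1.15 mL brought to 45.4 mL → factor 45.4/1.15 = 39.478
Step 3: 4.2 mL + 9.6 mL = 13.8 mL total → factor 13.8/4.2 = 3.2857
Step 4: 275 μL + 5.6 mL = 5875 μL total → factor 5875/275 = 21.364
Step 5: 30 μL + 450 μL = 480 μL total → factor 480/30 = 16
Dilution factor to tube B = 2824.2; to tube E = 3.1719 × 10^6
[tube B]/[tube E] = (factor to tube E)/(factor to tube B) = 3.1719 × 10^6/2824.2 = 1.12 × 10^3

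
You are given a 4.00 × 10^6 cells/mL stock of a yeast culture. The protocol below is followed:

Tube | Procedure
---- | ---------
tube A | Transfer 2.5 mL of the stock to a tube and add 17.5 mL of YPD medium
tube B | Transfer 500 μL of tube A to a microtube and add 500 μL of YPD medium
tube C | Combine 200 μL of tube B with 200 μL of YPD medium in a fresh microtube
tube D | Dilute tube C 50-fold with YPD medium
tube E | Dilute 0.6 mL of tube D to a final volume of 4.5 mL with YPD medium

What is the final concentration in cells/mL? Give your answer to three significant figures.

Step 1: 2.5 mL + 17.5 mL = 20 mL total → factor 20/2.5 = 8
Step 2: 500 μL + 500 μL = 1000 μL total → factor 1000/500 = 2
Step 3: 200 μL + 200 μL = 400 μL total → factor 400/200 = 2
Step 4: 50-fold → factor 50
Step 5: 0.6 mL brought to 4.5 mL → factor 4.5/0.6 = 7.5
Overall dilution factor = 8 × 2 × 2 × 50 × 7.5 = 12000
Final = 4.00 × 10^6 cells/mL / 12000 = 333 cells/mL

333 cells/mL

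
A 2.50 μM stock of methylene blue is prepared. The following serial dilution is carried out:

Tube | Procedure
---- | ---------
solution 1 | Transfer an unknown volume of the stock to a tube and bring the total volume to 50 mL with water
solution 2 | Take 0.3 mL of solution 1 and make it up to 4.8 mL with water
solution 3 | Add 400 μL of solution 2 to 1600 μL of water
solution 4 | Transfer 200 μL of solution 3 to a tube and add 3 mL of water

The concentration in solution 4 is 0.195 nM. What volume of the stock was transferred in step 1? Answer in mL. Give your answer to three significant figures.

Step 1: v brought to 50 mL → factor = 50 mL/v
Step 2: 0.3 mL brought to 4.8 mL → factor 4.8/0.3 = 16
Step 3: 400 μL + 1600 μL = 2000 μL total → factor 2000/400 = 5
Step 4: 200 μL + 3 mL = 3200 μL total → factor 3200/200 = 16
Product of known-step factors = 1280
Overall factor = 2.50 μM / (0.195 nM) = 12821
Step-1 factor = 12821 / 1280 = 10.016
v = 50 mL / 10.016 = 4.99 mL

4.99 mL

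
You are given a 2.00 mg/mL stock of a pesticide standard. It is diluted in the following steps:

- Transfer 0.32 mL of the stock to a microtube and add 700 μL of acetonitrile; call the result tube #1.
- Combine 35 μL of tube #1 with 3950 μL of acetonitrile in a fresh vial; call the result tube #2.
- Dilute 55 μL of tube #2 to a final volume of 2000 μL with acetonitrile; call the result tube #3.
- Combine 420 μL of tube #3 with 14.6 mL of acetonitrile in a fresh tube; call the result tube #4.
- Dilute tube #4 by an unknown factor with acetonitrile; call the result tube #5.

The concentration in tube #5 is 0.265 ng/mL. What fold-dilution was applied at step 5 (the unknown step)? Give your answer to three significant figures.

Step 1: 0.32 mL + 700 μL = 1.02 mL total → factor 1.02/0.32 = 3.1875
Step 2: 35 μL + 3950 μL = 3985 μL total → factor 3985/35 = 113.86
Step 3: 55 μL brought to 2000 μL → factor 2000/55 = 36.364
Step 4: 420 μL + 14.6 mL = 15020 μL total → factor 15020/420 = 35.762
Step 5: unknown factor x
Product of known-step factors = 4.7195 × 10^5
Overall factor = 2.00 mg/mL / (0.265 ng/mL) = 7.5472 × 10^6
x = 7.5472 × 10^6 / 4.7195 × 10^5 = 16.0

16.0-fold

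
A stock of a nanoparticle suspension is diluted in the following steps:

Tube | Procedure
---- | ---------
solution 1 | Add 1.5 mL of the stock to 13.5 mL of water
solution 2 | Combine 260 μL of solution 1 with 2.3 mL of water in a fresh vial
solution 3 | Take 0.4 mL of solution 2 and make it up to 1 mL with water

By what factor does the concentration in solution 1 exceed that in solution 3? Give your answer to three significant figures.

24.6

Step 1: 1.5 mL + 13.5 mL = 15 mL total → factor 15/1.5 = 10
Step 2: 260 μL + 2.3 mL = 2560 μL total → factor 2560/260 = 9.8462
Step 3: 0.4 mL brought to 1 mL → factor 1/0.4 = 2.5
Dilution factor to solution 1 = 10; to solution 3 = 246.15
[solution 1]/[solution 3] = (factor to solution 3)/(factor to solution 1) = 246.15/10 = 24.6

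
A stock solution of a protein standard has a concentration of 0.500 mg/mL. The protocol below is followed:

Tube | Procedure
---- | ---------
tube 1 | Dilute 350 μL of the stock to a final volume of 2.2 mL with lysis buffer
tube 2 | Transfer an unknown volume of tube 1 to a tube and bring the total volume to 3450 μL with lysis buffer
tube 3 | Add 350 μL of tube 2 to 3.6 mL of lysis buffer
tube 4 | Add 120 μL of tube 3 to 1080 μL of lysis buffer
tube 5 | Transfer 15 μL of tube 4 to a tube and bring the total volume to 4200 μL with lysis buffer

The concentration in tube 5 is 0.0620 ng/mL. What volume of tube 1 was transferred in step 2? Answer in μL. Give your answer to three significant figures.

Step 1: 350 μL brought to 2.2 mL → factor 2200/350 = 6.2857
Step 2: v brought to 3450 μL → factor = 3450 μL/v
Step 3: 350 μL + 3.6 mL = 3950 μL total → factor 3950/350 = 11.286
Step 4: 120 μL + 1080 μL = 1200 μL total → factor 1200/120 = 10
Step 5: 15 μL brought to 4200 μL → factor 4200/15 = 280
Product of known-step factors = 1.9863 × 10^5
Overall factor = 0.500 mg/mL / (0.0620 ng/mL) = 8.0645 × 10^6
Step-2 factor = 8.0645 × 10^6 / 1.9863 × 10^5 = 40.601
v = 3450 μL / 40.601 = 85.0 μL

85.0 μL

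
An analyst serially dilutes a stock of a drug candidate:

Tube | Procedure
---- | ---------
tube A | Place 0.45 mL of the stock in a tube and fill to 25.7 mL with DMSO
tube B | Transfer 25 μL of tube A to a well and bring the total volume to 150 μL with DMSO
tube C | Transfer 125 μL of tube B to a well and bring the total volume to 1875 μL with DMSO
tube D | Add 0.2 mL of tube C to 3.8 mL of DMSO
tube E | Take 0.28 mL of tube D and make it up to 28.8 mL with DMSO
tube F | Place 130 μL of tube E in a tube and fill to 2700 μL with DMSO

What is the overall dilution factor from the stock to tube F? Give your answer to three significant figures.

Step 1: 0.45 mL brought to 25.7 mL → factor 25.7/0.45 = 57.111
Step 2: 25 μL brought to 150 μL → factor 150/25 = 6
Step 3: 125 μL brought to 1875 μL → factor 1875/125 = 15
Step 4: 0.2 mL + 3.8 mL = 4 mL total → factor 4/0.2 = 20
Step 5: 0.28 mL brought to 28.8 mL → factor 28.8/0.28 = 102.86
Step 6: 130 μL brought to 2700 μL → factor 2700/130 = 20.769
Overall dilution factor = 57.111 × 6 × 15 × 20 × 102.86 × 20.769 = 2.1961 × 10^8

2.20 × 10^8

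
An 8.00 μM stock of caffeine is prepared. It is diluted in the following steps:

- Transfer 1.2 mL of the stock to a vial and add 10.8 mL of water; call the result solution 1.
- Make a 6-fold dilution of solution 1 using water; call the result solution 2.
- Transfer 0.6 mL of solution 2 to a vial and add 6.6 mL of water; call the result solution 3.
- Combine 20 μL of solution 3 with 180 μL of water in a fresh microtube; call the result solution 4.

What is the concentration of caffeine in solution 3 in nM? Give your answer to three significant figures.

11.1 nM

Step 1: 1.2 mL + 10.8 mL = 12 mL total → factor 12/1.2 = 10
Step 2: 6-fold → factor 6
Step 3: 0.6 mL + 6.6 mL = 7.2 mL total → factor 7.2/0.6 = 12
Dilution factor through solution 3 = 10 × 6 × 12 = 720
[solution 3] = 8.00 μM / 720 = 0.01111 μM = 11.1 nM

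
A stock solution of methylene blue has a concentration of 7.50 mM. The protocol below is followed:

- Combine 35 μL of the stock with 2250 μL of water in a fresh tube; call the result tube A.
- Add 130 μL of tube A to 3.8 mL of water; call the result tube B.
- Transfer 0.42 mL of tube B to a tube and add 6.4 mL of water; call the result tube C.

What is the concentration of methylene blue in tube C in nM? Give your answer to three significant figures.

Step 1: 35 μL + 2250 μL = 2285 μL total → factor 2285/35 = 65.286
Step 2: 130 μL + 3.8 mL = 3930 μL total → factor 3930/130 = 30.231
Step 3: 0.42 mL + 6.4 mL = 6.82 mL total → factor 6.82/0.42 = 16.238
Overall dilution factor = 65.286 × 30.231 × 16.238 = 32048
Final = 7.50 mM / 32048 = 0.0002340 mM = 234 nM

234 nM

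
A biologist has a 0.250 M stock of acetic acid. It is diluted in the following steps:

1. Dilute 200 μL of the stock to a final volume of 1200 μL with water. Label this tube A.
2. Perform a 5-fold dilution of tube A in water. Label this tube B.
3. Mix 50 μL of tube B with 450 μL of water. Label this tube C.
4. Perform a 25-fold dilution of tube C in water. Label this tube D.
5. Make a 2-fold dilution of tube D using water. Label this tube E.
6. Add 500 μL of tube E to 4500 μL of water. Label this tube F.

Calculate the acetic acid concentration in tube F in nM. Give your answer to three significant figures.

Step 1: 200 μL brought to 1200 μL → factor 1200/200 = 6
Step 2: 5-fold → factor 5
Step 3: 50 μL + 450 μL = 500 μL total → factor 500/50 = 10
Step 4: 25-fold → factor 25
Step 5: 2-fold → factor 2
Step 6: 500 μL + 4500 μL = 5000 μL total → factor 5000/500 = 10
Dilution factor through tube F = 6 × 5 × 10 × 25 × 2 × 10 = 1.5 × 10^5
[tube F] = 0.250 M / 1.5 × 10^5 = 1.667 × 10^-6 M = 1.67 × 10^3 nM

1.67 × 10^3 nM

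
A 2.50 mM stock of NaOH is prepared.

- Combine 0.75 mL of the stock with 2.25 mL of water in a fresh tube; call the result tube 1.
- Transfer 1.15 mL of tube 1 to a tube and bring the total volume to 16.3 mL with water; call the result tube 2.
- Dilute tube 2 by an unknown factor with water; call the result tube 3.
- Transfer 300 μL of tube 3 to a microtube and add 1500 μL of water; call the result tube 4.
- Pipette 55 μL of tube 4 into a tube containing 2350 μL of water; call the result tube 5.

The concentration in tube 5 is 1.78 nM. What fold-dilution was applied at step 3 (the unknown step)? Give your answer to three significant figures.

Step 1: 0.75 mL + 2.25 mL = 3 mL total → factor 3/0.75 = 4
Step 2: 1.15 mL brought to 16.3 mL → factor 16.3/1.15 = 14.174
Step 3: unknown factor x
Step 4: 300 μL + 1500 μL = 1800 μL total → factor 1800/300 = 6
Step 5: 55 μL + 2350 μL = 2405 μL total → factor 2405/55 = 43.727
Product of known-step factors = 14875
Overall factor = 2.50 mM / (1.78 nM) = 1.4045 × 10^6
x = 1.4045 × 10^6 / 14875 = 94.4

94.4-fold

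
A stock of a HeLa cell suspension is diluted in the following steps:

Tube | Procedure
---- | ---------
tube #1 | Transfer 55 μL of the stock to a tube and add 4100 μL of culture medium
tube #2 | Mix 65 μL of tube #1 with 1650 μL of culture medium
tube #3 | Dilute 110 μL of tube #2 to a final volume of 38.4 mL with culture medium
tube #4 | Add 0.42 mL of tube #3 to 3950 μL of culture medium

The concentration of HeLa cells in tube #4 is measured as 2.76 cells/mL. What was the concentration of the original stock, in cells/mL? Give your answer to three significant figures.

Step 1: 55 μL + 4100 μL = 4155 μL total → factor 4155/55 = 75.545
Step 2: 65 μL + 1650 μL = 1715 μL total → factor 1715/65 = 26.385
Step 3: 110 μL brought to 38.4 mL → factor 38400/110 = 349.09
Step 4: 0.42 mL + 3950 μL = 4.37 mL total → factor 4.37/0.42 = 10.405
Overall dilution factor = 75.545 × 26.385 × 349.09 × 10.405 = 7.2399 × 10^6
Stock = 2.76 cells/mL × 7.2399 × 10^6 = 2.00 × 10^7 cells/mL

2.00 × 10^7 cells/mL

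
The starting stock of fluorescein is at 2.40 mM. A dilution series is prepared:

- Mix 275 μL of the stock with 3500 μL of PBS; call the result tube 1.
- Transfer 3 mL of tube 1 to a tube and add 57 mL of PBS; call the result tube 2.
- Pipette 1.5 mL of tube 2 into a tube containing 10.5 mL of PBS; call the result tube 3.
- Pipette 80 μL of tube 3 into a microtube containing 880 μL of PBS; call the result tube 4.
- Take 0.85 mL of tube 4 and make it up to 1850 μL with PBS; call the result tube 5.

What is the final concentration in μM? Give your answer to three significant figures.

Step 1: 275 μL + 3500 μL = 3775 μL total → factor 3775/275 = 13.727
Step 2: 3 mL + 57 mL = 60 mL total → factor 60/3 = 20
Step 3: 1.5 mL + 10.5 mL = 12 mL total → factor 12/1.5 = 8
Step 4: 80 μL + 880 μL = 960 μL total → factor 960/80 = 12
Step 5: 0.85 mL brought to 1850 μL → factor 1.85/0.85 = 2.1765
Overall dilution factor = 13.727 × 20 × 8 × 12 × 2.1765 = 57364
Final = 2.40 mM / 57364 = 4.184 × 10^-5 mM = 0.0418 μM

0.0418 μM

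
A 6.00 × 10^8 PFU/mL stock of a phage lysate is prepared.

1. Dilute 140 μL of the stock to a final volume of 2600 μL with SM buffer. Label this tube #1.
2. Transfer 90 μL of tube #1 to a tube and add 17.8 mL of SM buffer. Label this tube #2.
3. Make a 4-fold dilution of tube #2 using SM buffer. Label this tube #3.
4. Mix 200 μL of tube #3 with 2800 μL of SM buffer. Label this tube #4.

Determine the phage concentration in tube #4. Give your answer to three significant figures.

Step 1: 140 μL brought to 2600 μL → factor 2600/140 = 18.571
Step 2: 90 μL + 17.8 mL = 17890 μL total → factor 17890/90 = 198.78
Step 3: 4-fold → factor 4
Step 4: 200 μL + 2800 μL = 3000 μL total → factor 3000/200 = 15
Overall dilution factor = 18.571 × 198.78 × 4 × 15 = 2.215 × 10^5
Final = 6.00 × 10^8 PFU/mL / 2.215 × 10^5 = 2.71 × 10^3 PFU/mL

2.71 × 10^3 PFU/mL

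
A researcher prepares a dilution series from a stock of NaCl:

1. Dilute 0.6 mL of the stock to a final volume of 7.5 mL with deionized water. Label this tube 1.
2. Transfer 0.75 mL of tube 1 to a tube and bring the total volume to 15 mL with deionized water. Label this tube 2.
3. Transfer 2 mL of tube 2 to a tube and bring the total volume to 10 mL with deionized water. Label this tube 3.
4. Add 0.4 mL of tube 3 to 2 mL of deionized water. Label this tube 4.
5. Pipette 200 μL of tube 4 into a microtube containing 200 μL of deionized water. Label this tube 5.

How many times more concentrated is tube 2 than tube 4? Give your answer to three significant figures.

30.0

Step 1: 0.6 mL brought to 7.5 mL → factor 7.5/0.6 = 12.5
Step 2: 0.75 mL brought to 15 mL → factor 15/0.75 = 20
Step 3: 2 mL brought to 10 mL → factor 10/2 = 5
Step 4: 0.4 mL + 2 mL = 2.4 mL total → factor 2.4/0.4 = 6
Dilution factor to tube 2 = 250; to tube 4 = 7500
[tube 2]/[tube 4] = (factor to tube 4)/(factor to tube 2) = 7500/250 = 30.0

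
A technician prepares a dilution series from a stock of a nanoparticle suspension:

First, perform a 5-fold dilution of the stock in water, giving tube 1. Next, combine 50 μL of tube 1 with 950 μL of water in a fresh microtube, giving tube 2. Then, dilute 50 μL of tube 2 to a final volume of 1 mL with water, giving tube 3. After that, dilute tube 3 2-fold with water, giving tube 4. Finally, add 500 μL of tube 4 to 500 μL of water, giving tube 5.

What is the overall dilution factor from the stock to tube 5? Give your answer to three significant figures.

8.00 × 10^3

Step 1: 5-fold → factor 5
Step 2: 50 μL + 950 μL = 1000 μL total → factor 1000/50 = 20
Step 3: 50 μL brought to 1 mL → factor 1000/50 = 20
Step 4: 2-fold → factor 2
Step 5: 500 μL + 500 μL = 1000 μL total → factor 1000/500 = 2
Overall dilution factor = 5 × 20 × 20 × 2 × 2 = 8000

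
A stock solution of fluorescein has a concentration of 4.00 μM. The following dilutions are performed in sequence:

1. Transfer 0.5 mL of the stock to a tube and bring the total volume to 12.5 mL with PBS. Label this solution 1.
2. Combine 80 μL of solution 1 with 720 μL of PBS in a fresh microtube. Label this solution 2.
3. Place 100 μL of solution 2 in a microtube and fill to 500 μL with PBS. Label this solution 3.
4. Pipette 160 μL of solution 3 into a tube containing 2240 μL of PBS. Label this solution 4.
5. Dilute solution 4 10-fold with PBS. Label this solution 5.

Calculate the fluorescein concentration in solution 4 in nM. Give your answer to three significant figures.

Step 1: 0.5 mL brought to 12.5 mL → factor 12.5/0.5 = 25
Step 2: 80 μL + 720 μL = 800 μL total → factor 800/80 = 10
Step 3: 100 μL brought to 500 μL → factor 500/100 = 5
Step 4: 160 μL + 2240 μL = 2400 μL total → factor 2400/160 = 15
Dilution factor through solution 4 = 25 × 10 × 5 × 15 = 18750
[solution 4] = 4.00 μM / 18750 = 0.0002133 μM = 0.213 nM

0.213 nM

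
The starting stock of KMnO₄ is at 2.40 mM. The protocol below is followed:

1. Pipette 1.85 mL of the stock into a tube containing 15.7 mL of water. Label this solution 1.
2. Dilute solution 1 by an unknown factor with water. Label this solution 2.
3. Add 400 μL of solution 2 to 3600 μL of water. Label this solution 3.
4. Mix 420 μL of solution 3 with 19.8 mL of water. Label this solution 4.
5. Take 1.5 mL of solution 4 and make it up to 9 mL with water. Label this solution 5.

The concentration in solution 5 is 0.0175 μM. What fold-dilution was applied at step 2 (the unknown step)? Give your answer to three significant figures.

Step 1: 1.85 mL + 15.7 mL = 17.55 mL total → factor 17.55/1.85 = 9.4865
Step 2: unknown factor x
Step 3: 400 μL + 3600 μL = 4000 μL total → factor 4000/400 = 10
Step 4: 420 μL + 19.8 mL = 20220 μL total → factor 20220/420 = 48.143
Step 5: 1.5 mL brought to 9 mL → factor 9/1.5 = 6
Product of known-step factors = 27402
Overall factor = 2.40 mM / (0.0175 μM) = 1.3714 × 10^5
x = 1.3714 × 10^5 / 27402 = 5.00

5.00-fold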